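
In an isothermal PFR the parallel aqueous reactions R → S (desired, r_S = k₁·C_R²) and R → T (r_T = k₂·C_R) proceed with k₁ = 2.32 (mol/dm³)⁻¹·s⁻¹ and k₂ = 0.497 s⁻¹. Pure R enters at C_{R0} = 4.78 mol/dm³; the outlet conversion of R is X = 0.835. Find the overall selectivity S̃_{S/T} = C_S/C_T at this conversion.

10.6

C_R = C_{R0}(1−X) = 0.7887 mol/dm³.
Along a PFR/batch, dC_T/dC_R = −r_T/(r_S+r_T) = −k₂/(k₂+k₁·C_R).
Integrating from C_{R0} to C_R: C_T = (0.497/2.32)·ln[(0.497+2.32·4.78)/(0.497+2.32·0.789)] = 0.2142·ln(11.59/2.327) = 0.3439 mol/dm³.
Then C_S = (C_{R0}−C_R) − C_T = 3.991 − 0.3439 = 3.647 mol/dm³.
S̃_{S/T} = C_S/C_T = 3.647/0.3439 = 10.6.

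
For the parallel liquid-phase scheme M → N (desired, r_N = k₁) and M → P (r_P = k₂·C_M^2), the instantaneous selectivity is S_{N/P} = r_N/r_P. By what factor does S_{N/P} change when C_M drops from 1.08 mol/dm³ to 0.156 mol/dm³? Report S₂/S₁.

47.9

S_{N/P} = (k₁/k₂)·C_M^-2, so S₂/S₁ = (C_{M,2}/C_{M,1})^-2.
= (0.156/1.08)^(-2) = (0.1444)^(-2) = 47.9.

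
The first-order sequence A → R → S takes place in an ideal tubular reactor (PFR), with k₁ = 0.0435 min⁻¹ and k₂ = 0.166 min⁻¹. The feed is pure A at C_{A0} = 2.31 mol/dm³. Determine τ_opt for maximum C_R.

The intermediate peaks when r₁ = r₂, i.e. k₁e^(−k₁τ) = k₂e^(−k₂τ), giving τ_opt = ln(k₂/k₁)/(k₂−k₁).
= ln(0.166/0.0435)/(0.166−0.0435) = ln(3.816)/0.1225 = 1.339/0.1225 = 10.9 min.

10.9 min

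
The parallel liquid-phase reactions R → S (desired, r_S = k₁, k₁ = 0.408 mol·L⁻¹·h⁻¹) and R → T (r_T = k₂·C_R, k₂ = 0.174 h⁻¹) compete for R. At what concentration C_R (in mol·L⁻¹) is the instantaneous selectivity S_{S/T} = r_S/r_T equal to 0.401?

5.85 mol·L⁻¹

S_{S/T} = (k₁/k₂)·C_R⁻¹ ⇒ C_R = (S·k₂/k₁)^(-1).
= (0.401×0.174/0.408)^(-1) = (0.1710)^(-1) = 5.85 mol·L⁻¹.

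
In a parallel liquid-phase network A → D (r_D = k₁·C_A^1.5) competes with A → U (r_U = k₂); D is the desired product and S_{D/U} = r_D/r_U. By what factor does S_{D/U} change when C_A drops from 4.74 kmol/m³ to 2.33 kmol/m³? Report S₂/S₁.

0.345

S_{D/U} = (k₁/k₂)·C_A^1.5, so S₂/S₁ = (C_{A,2}/C_{A,1})^1.5.
= (2.33/4.74)^1.5 = (0.4916)^1.5 = 0.345.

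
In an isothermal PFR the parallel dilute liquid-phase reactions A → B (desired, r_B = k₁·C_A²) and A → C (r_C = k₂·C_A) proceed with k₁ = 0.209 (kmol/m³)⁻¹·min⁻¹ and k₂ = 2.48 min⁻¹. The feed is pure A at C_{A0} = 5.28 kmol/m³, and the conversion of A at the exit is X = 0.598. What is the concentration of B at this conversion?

0.742 kmol/m³

C_A = C_{A0}(1−X) = 2.123 kmol/m³.
Along a PFR/batch, dC_C/dC_A = −r_C/(r_B+r_C) = −k₂/(k₂+k₁·C_A).
Integrating from C_{A0} to C_A: C_C = (2.48/0.209)·ln[(2.48+0.209·5.28)/(2.48+0.209·2.12)] = 11.87·ln(3.584/2.924) = 2.415 kmol/m³.
Then C_B = (C_{A0}−C_A) − C_C = 3.157 − 2.415 = 0.7424 kmol/m³.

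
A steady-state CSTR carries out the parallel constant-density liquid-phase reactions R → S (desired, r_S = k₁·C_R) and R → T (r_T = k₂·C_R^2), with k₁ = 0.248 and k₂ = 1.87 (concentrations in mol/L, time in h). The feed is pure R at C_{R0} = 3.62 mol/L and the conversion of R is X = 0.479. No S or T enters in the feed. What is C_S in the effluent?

Exit C_R = C_{R0}(1−X) = 3.62×0.521 = 1.886 mol/L.
A CSTR operates uniformly at the exit composition, giving r_S = 0.4677 and r_T = 6.652 (each k·C_R^n at C_R = 1.886).
Fraction of consumed R going to S: r_S/(r_S+r_T) = 0.06570.
C_S = 0.06570·C_{R0}·X = 0.06570×3.62×0.479 = 0.114 mol/L.

0.114 mol/L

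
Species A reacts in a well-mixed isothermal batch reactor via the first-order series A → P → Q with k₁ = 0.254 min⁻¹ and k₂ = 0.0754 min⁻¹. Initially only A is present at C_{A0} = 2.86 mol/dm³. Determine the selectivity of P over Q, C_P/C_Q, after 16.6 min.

For first-order series with pure A initially, C_P(t) = k₁C_{A0}/(k₂−k₁)·(e^(−k₁t) − e^(−k₂t)).
e^(−k₁t) = e^(−0.254×16.6) = e^(−4.216) = 0.01475; e^(−k₂t) = e^(−1.252) = 0.2860.
C_P = 0.254×2.86/(0.0754−0.254) × (0.01475−0.2860) = (-4.067)×(-0.2713) = 1.103 mol/dm³.
C_A = C_{A0}e^(−k₁t) = 0.04219 mol/dm³, so C_Q = C_{A0}−C_A−C_P = 1.714 mol/dm³; C_P/C_Q = 0.644.

0.644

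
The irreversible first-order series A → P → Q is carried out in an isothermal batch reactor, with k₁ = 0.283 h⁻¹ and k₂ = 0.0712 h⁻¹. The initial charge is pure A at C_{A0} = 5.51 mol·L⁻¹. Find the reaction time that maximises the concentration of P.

6.52 h

The intermediate peaks when r₁ = r₂, i.e. k₁e^(−k₁t) = k₂e^(−k₂t), giving t_opt = ln(k₂/k₁)/(k₂−k₁).
= ln(0.0712/0.283)/(0.0712−0.283) = ln(0.2516)/-0.2118 = -1.380/-0.2118 = 6.52 h.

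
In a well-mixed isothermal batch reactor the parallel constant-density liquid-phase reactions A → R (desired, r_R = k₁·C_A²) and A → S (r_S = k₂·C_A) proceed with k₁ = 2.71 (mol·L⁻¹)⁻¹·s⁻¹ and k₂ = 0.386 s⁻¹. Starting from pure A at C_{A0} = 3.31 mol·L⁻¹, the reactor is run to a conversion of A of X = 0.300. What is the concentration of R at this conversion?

0.945 mol·L⁻¹

C_A = C_{A0}(1−X) = 2.317 mol·L⁻¹.
Along a PFR/batch, dC_S/dC_A = −r_S/(r_R+r_S) = −k₂/(k₂+k₁·C_A).
Integrating from C_{A0} to C_A: C_S = (0.386/2.71)·ln[(0.386+2.71·3.31)/(0.386+2.71·2.32)] = 0.1424·ln(9.356/6.665) = 0.04831 mol·L⁻¹.
Then C_R = (C_{A0}−C_A) − C_S = 0.9930 − 0.04831 = 0.9447 mol·L⁻¹.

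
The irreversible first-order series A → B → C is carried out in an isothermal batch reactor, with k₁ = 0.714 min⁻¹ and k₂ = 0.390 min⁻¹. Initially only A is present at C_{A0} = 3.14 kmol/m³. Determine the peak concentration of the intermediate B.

Evaluating C_B at t_opt = ln(k₂/k₁)/(k₂−k₁) gives C_{B,max}/C_{A0} = (k₁/k₂)^[k₂/(k₂−k₁)].
= (0.714/0.390)^(0.390/(0.390−0.714)) = (1.831)^(-1.204) = 0.4829.
C_{B,max} = 0.4829×3.14 = 1.52 kmol/m³.

1.52 kmol/m³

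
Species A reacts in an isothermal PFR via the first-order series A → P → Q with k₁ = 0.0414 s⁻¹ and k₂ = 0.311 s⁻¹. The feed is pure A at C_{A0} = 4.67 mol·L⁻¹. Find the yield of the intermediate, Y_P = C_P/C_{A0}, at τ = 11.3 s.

0.0916

For first-order series with pure A initially, C_P(τ) = k₁C_{A0}/(k₂−k₁)·(e^(−k₁τ) − e^(−k₂τ)).
e^(−k₁τ) = e^(−0.0414×11.3) = e^(−0.4678) = 0.6264; e^(−k₂τ) = e^(−3.514) = 0.02977.
C_P = 0.0414×4.67/(0.311−0.0414) × (0.6264−0.02977) = 0.7171×0.5966 = 0.4278 mol·L⁻¹.
Y_P = C_P/C_{A0} = 0.4278/4.67 = 0.0916.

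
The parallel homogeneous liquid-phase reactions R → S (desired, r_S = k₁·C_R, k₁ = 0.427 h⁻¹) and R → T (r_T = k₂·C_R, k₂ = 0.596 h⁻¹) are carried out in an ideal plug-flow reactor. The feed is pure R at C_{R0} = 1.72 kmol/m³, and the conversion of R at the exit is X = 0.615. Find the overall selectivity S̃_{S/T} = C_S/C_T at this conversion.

0.716

C_R = C_{R0}(1−X) = 0.6622 kmol/m³.
Both paths are first order in R, so the instantaneous fraction to S is constant: dC_S/d(−C_R) = k₁/(k₁+k₂) = 0.4174.
C_S = 0.4174·(C_{R0}−C_R) = 0.4174×1.058 = 0.442 kmol/m³.
C_T = (C_{R0}−C_R)−C_S = 0.6163 kmol/m³; S̃_{S/T} = 0.4415/0.6163 = 0.716.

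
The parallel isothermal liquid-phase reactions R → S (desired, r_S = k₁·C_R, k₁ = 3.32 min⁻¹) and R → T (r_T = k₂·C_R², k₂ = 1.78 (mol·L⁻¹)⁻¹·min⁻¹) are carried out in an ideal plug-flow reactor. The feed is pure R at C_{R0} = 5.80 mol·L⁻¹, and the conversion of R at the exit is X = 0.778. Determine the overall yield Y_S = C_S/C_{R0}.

C_R = C_{R0}(1−X) = 1.288 mol·L⁻¹.
Along a PFR/batch, dC_S/dC_R = −r_S/(r_S+r_T) = −k₁/(k₁+k₂·C_R).
Integrating from C_{R0} to C_R: C_S = (3.32/1.78)·ln[(3.32+1.78·5.80)/(3.32+1.78·1.29)] = 1.865·ln(13.64/5.612) = 1.657 mol·L⁻¹.
Y_S = C_S/C_{R0} = 1.657/5.80 = 0.286.

0.286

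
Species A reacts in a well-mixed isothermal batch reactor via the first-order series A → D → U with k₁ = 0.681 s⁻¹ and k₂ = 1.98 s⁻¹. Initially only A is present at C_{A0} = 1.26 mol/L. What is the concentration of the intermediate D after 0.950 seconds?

For first-order series with pure A initially, C_D(t) = k₁C_{A0}/(k₂−k₁)·(e^(−k₁t) − e^(−k₂t)).
e^(−k₁t) = e^(−0.681×0.950) = e^(−0.6470) = 0.5236; e^(−k₂t) = e^(−1.881) = 0.1524.
C_D = 0.681×1.26/(1.98−0.681) × (0.5236−0.1524) = 0.6606×0.3712 = 0.2452 mol/L.

0.245 mol/L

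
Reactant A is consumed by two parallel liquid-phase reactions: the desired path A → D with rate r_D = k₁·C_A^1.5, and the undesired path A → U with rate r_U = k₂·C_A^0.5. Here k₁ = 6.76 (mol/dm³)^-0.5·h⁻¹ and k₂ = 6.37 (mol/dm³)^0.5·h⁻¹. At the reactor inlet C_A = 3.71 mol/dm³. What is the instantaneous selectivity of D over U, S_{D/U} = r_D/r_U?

3.94

S_{D/U} = r_D/r_U = (k₁·C_A^1.5)/(k₂·C_A^0.5) = (k₁/k₂)·C_A.
= (6.76×3.710^1.5) / (6.37×3.710^0.5) = 48.31/12.27 = 3.94.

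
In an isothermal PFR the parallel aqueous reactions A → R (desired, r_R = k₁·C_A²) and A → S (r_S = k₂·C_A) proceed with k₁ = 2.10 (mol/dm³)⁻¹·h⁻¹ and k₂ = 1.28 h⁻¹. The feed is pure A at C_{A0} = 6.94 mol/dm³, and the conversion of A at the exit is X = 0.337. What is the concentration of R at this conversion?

C_A = C_{A0}(1−X) = 4.601 mol/dm³.
Along a PFR/batch, dC_S/dC_A = −r_S/(r_R+r_S) = −k₂/(k₂+k₁·C_A).
Integrating from C_{A0} to C_A: C_S = (1.28/2.10)·ln[(1.28+2.10·6.94)/(1.28+2.10·4.60)] = 0.6095·ln(15.85/10.94) = 0.2260 mol/dm³.
Then C_R = (C_{A0}−C_A) − C_S = 2.339 − 0.2260 = 2.113 mol/dm³.

2.11 mol/dm³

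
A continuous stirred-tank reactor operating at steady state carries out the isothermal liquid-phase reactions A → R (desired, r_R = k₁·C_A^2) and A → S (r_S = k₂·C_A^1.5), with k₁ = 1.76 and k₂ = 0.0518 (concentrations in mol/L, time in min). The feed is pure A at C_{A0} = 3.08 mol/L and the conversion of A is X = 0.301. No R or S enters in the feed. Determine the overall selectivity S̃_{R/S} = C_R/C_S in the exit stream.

49.9

Exit C_A = C_{A0}(1−X) = 3.08×0.699 = 2.153 mol/L.
Rates in a CSTR are evaluated at the outlet concentration: r_R = 1.76×2.153^2 = 8.158, r_S = 0.0518×2.153^1.5 = 0.1636.
Overall selectivity = C_R/C_S = r_Rτ/(r_Sτ) = r_R/r_S = 49.9.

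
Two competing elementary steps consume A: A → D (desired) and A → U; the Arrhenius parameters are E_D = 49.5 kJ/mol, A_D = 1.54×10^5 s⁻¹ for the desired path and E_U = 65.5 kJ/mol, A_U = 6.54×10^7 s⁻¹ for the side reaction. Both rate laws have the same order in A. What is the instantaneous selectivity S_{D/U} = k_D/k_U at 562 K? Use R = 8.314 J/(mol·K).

k_D/k_U = (A_D/A_U)·exp[−(E_D−E_U)/(RT)] = (A_D/A_U)·exp[(E_U−E_D)/(RT)].
(E_U−E_D)/(RT) = (65.5−49.5)×10³/(8.314×562) = 16000/4672 = 3.424.
k_D/k_U = (1.54×10^5/6.54×10^7)·exp(3.424) = 0.002355 × 30.70 = 0.0723.
Since E_D < E_U, lowering the temperature improves selectivity toward D.

0.0723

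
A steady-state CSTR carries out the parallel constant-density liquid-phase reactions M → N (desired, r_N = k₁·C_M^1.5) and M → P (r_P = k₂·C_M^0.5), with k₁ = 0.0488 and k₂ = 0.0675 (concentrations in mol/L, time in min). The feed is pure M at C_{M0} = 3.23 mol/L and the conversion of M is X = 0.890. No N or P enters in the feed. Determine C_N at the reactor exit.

Exit C_M = C_{M0}(1−X) = 3.23×0.110 = 0.3553 mol/L.
A CSTR operates uniformly at the exit composition, giving r_N = 0.01034 and r_P = 0.04023 (each k·C_M^n at C_M = 0.3553).
Fraction of consumed M going to N: r_N/(r_N+r_P) = 0.2044.
C_N = 0.2044·C_{M0}·X = 0.2044×3.23×0.890 = 0.588 mol/L.

0.588 mol/L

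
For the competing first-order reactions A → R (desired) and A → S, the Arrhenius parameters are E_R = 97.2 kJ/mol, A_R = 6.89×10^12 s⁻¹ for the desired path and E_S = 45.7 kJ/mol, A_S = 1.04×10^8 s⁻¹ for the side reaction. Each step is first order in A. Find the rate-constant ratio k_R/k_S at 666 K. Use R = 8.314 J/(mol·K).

6.05

Since both paths have the same order in A, the concentration cancels and S_{R/S} = k_R/k_S = (A_R/A_S)·exp[(E_S−E_R)/(RT)].
(E_S−E_R)/(RT) = (45.7−97.2)×10³/(8.314×666) = -51500/5537 = -9.301.
k_R/k_S = (6.89×10^12/1.04×10^8)·exp(-9.301) = 66250 × 9.135×10^-5 = 6.05.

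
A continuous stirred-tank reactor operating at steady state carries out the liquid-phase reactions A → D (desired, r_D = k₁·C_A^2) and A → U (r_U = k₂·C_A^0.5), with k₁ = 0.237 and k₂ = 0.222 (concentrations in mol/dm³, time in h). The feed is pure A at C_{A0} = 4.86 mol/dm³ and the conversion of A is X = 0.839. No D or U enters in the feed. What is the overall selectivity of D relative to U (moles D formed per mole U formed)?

Exit C_A = C_{A0}(1−X) = 4.86×0.161 = 0.7825 mol/dm³.
In a CSTR the entire volume is at exit conditions, so r_D = 0.237×0.7825^2 = 0.1451 and r_U = 0.222×0.7825^0.5 = 0.1964.
Overall selectivity = C_D/C_U = r_Dτ/(r_Uτ) = r_D/r_U = 0.739.

0.739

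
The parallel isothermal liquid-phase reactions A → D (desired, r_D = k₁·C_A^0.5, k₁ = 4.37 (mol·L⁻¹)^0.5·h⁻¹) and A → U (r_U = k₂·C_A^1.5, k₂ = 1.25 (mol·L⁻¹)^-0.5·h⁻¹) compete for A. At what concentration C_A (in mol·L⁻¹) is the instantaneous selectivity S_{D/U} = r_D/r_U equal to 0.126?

S_{D/U} = (k₁/k₂)·C_A⁻¹ ⇒ C_A = (S·k₂/k₁)^(-1).
= (0.126×1.25/4.37)^(-1) = (0.03604)^(-1) = 27.7 mol·L⁻¹.

27.7 mol·L⁻¹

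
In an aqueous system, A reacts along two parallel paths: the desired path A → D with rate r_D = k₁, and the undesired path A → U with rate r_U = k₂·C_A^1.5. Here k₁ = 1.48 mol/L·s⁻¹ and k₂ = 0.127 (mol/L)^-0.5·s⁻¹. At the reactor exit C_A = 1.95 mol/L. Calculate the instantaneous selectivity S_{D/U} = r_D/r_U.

S_{D/U} = r_D/r_U = (k₁)/(k₂·C_A^1.5) = (k₁/k₂)·C_A^-1.5.
= (1.48) / (0.127×1.950^1.5) = 1.480/0.3458 = 4.28.

4.28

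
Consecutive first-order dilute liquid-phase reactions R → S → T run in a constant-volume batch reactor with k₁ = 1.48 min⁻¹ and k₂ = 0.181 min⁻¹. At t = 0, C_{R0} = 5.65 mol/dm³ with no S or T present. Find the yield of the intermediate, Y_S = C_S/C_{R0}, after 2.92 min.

Solving the coupled first-order balances gives C_S(t) = [k₁/(k₂−k₁)]·C_{R0}·(e^(−k₁t) − e^(−k₂t)).
e^(−k₁t) = e^(−1.48×2.92) = e^(−4.322) = 0.01328; e^(−k₂t) = e^(−0.5285) = 0.5895.
C_S = 1.48×5.65/(0.181−1.48) × (0.01328−0.5895) = (-6.437)×(-0.5762) = 3.709 mol/dm³.
Y_S = C_S/C_{R0} = 3.709/5.65 = 0.656.

0.656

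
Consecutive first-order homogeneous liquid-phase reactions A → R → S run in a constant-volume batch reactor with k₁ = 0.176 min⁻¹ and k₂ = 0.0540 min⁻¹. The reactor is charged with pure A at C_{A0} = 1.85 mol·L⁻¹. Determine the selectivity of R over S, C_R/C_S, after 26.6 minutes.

0.499

The intermediate concentration in a first-order A→B→C sequence is C_R = k₁C_{A0}(e^(−k₁t) − e^(−k₂t))/(k₂−k₁).
e^(−k₁t) = e^(−0.176×26.6) = e^(−4.682) = 0.009264; e^(−k₂t) = e^(−1.436) = 0.2378.
C_R = 0.176×1.85/(0.0540−0.176) × (0.009264−0.2378) = (-2.669)×(-0.2285) = 0.6099 mol·L⁻¹.
C_A = C_{A0}e^(−k₁t) = 0.01714 mol·L⁻¹, so C_S = C_{A0}−C_A−C_R = 1.223 mol·L⁻¹; C_R/C_S = 0.499.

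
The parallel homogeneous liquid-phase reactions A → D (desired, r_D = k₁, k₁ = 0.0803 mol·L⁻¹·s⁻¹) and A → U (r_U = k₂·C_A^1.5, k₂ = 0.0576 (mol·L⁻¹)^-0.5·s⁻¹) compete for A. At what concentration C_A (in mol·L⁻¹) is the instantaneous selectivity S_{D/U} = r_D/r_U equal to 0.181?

3.90 mol·L⁻¹

S_{D/U} = (k₁/k₂)·C_A^-1.5 ⇒ C_A = (S·k₂/k₁)^(1/(-1.5)).
= (0.181×0.0576/0.0803)^(-0.6667) = (0.1298)^(-0.6667) = 3.90 mol·L⁻¹.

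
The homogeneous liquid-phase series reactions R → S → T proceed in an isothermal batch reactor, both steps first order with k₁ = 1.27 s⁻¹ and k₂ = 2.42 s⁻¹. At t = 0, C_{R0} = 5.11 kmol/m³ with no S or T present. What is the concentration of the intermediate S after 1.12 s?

Solving the coupled first-order balances gives C_S(t) = [k₁/(k₂−k₁)]·C_{R0}·(e^(−k₁t) − e^(−k₂t)).
e^(−k₁t) = e^(−1.27×1.12) = e^(−1.422) = 0.2411; e^(−k₂t) = e^(−2.710) = 0.06651.
C_S = 1.27×5.11/(2.42−1.27) × (0.2411−0.06651) = 5.643×0.1746 = 0.9854 kmol/m³.

0.985 kmol/m³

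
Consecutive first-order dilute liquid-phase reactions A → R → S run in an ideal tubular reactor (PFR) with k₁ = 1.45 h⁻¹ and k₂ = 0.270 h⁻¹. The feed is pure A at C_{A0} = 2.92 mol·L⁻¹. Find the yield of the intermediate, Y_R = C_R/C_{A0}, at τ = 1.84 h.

Solving the coupled first-order balances gives C_R(τ) = [k₁/(k₂−k₁)]·C_{A0}·(e^(−k₁τ) − e^(−k₂τ)).
e^(−k₁τ) = e^(−1.45×1.84) = e^(−2.668) = 0.06939; e^(−k₂τ) = e^(−0.4968) = 0.6085.
C_R = 1.45×2.92/(0.270−1.45) × (0.06939−0.6085) = (-3.588)×(-0.5391) = 1.934 mol·L⁻¹.
Y_R = C_R/C_{A0} = 1.934/2.92 = 0.662.

0.662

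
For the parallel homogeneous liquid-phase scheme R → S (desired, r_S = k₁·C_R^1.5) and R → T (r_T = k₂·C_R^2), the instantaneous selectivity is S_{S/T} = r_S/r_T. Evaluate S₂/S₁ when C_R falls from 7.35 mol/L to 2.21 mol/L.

1.82

S_{S/T} = (k₁/k₂)·C_R^-0.5, so S₂/S₁ = (C_{R,2}/C_{R,1})^-0.5.
= (2.21/7.35)^(-0.5) = (0.3007)^(-0.5) = 1.82.
Selectivity toward S rises as C_R falls — low-concentration operation is favoured.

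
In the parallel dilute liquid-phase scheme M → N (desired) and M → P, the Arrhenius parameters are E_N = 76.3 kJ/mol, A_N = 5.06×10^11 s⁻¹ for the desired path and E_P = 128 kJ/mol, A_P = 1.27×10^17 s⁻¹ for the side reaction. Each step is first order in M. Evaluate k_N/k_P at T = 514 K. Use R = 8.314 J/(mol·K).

0.715

With equal orders, S_{N/P} = k_N/k_P = (A_N/A_P)·exp[(E_P−E_N)/(RT)].
(E_P−E_N)/(RT) = (128−76.3)×10³/(8.314×514) = 51700/4273 = 12.10.
k_N/k_P = (5.06×10^11/1.27×10^17)·exp(12.10) = 3.984×10^-6 × 1.795×10^5 = 0.715.
Since E_N < E_P, lowering the temperature improves selectivity toward N.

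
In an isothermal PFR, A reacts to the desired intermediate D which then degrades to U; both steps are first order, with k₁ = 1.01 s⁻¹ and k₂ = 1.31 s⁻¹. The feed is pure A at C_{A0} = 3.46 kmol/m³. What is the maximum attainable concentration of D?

Evaluating C_D at τ_opt = ln(k₂/k₁)/(k₂−k₁) gives C_{D,max}/C_{A0} = (k₁/k₂)^[k₂/(k₂−k₁)].
= (1.01/1.31)^(1.31/(1.31−1.01)) = (0.7710)^(4.367) = 0.3212.
C_{D,max} = 0.3212×3.46 = 1.11 kmol/m³.

1.11 kmol/m³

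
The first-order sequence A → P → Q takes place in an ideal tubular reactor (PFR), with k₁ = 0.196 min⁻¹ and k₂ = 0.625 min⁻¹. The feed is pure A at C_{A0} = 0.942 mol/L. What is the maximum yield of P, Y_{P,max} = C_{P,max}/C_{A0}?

For a first-order series the maximum intermediate yield is C_{P,max}/C_{A0} = (k₁/k₂)^[k₂/(k₂−k₁)].
= (0.196/0.625)^(0.625/(0.625−0.196)) = (0.3136)^(1.457) = 0.1846.

0.185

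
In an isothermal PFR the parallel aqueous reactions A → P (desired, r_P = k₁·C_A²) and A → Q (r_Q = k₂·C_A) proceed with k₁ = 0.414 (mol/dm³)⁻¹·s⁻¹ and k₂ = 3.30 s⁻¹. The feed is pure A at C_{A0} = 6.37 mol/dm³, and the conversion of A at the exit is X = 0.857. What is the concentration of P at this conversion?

1.64 mol/dm³

C_A = C_{A0}(1−X) = 0.9109 mol/dm³.
Along a PFR/batch, dC_Q/dC_A = −r_Q/(r_P+r_Q) = −k₂/(k₂+k₁·C_A).
Integrating from C_{A0} to C_A: C_Q = (3.30/0.414)·ln[(3.30+0.414·6.37)/(3.30+0.414·0.911)] = 7.971·ln(5.937/3.677) = 3.819 mol/dm³.
Then C_P = (C_{A0}−C_A) − C_Q = 5.459 − 3.819 = 1.640 mol/dm³.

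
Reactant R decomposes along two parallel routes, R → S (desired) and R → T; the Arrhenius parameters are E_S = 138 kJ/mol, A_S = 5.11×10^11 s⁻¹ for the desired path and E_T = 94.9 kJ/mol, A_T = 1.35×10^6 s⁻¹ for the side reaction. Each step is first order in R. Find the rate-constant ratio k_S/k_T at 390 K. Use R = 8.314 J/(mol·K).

With equal orders, S_{S/T} = k_S/k_T = (A_S/A_T)·exp[(E_T−E_S)/(RT)].
(E_T−E_S)/(RT) = (94.9−138)×10³/(8.314×390) = -43100/3242 = -13.29.
k_S/k_T = (5.11×10^11/1.35×10^6)·exp(-13.29) = 3.785×10^5 × 1.687×10^-6 = 0.639.
Since E_S > E_T, raising the temperature improves selectivity toward S.

0.639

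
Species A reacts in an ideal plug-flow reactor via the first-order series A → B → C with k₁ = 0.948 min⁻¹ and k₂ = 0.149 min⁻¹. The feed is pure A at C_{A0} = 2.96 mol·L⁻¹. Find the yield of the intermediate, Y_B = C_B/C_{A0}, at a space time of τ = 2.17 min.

0.707

Solving the coupled first-order balances gives C_B(τ) = [k₁/(k₂−k₁)]·C_{A0}·(e^(−k₁τ) − e^(−k₂τ)).
e^(−k₁τ) = e^(−0.948×2.17) = e^(−2.057) = 0.1278; e^(−k₂τ) = e^(−0.3233) = 0.7237.
C_B = 0.948×2.96/(0.149−0.948) × (0.1278−0.7237) = (-3.512)×(-0.5959) = 2.093 mol·L⁻¹.
Y_B = C_B/C_{A0} = 2.093/2.96 = 0.707.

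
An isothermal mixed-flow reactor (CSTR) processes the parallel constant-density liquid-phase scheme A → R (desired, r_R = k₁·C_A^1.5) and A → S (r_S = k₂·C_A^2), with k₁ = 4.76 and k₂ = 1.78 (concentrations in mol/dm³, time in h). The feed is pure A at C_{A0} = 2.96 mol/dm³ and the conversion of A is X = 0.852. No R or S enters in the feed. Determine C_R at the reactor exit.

2.02 mol/dm³

Exit C_A = C_{A0}(1−X) = 2.96×0.148 = 0.4381 mol/dm³.
In a CSTR the entire volume is at exit conditions, so r_R = 4.76×0.4381^1.5 = 1.380 and r_S = 1.78×0.4381^2 = 0.3416.
Fraction of consumed A going to R: r_R/(r_R+r_S) = 0.8016.
C_R = 0.8016·C_{A0}·X = 0.8016×2.96×0.852 = 2.02 mol/dm³.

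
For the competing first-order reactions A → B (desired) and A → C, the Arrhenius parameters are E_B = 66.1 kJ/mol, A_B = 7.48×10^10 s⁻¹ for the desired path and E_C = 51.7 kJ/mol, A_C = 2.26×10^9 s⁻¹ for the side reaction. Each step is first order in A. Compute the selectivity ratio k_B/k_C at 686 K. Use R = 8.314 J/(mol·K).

2.65

With equal orders, S_{B/C} = k_B/k_C = (A_B/A_C)·exp[(E_C−E_B)/(RT)].
(E_C−E_B)/(RT) = (51.7−66.1)×10³/(8.314×686) = -14400/5703 = -2.525.
k_B/k_C = (7.48×10^10/2.26×10^9)·exp(-2.525) = 33.10 × 0.08007 = 2.65.
Since E_B > E_C, raising the temperature improves selectivity toward B.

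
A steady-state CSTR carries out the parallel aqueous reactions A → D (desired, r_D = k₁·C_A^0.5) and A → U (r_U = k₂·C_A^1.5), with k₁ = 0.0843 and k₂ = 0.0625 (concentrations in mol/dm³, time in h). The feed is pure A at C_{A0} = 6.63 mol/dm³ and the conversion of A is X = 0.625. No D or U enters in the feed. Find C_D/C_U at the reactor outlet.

0.543

Exit C_A = C_{A0}(1−X) = 6.63×0.375 = 2.486 mol/dm³.
A CSTR operates uniformly at the exit composition, giving r_D = 0.1329 and r_U = 0.2450 (each k·C_A^n at C_A = 2.486).
Overall selectivity = C_D/C_U = r_Dτ/(r_Uτ) = r_D/r_U = 0.543.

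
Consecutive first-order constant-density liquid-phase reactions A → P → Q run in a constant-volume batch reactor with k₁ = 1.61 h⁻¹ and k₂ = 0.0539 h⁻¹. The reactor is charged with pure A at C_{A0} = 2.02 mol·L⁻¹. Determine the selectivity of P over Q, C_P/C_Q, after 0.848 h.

Solving the coupled first-order balances gives C_P(t) = [k₁/(k₂−k₁)]·C_{A0}·(e^(−k₁t) − e^(−k₂t)).
e^(−k₁t) = e^(−1.61×0.848) = e^(−1.365) = 0.2553; e^(−k₂t) = e^(−0.04571) = 0.9553.
C_P = 1.61×2.02/(0.0539−1.61) × (0.2553−0.9553) = (-2.090)×(-0.7000) = 1.463 mol·L⁻¹.
C_A = C_{A0}e^(−k₁t) = 0.5157 mol·L⁻¹, so C_Q = C_{A0}−C_A−C_P = 0.04127 mol·L⁻¹; C_P/C_Q = 35.4.

35.4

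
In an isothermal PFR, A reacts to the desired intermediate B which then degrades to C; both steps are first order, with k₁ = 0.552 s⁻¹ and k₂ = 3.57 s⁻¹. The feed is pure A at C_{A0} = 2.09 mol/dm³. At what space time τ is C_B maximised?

0.619 s

The intermediate peaks when r₁ = r₂, i.e. k₁e^(−k₁τ) = k₂e^(−k₂τ), giving τ_opt = ln(k₂/k₁)/(k₂−k₁).
= ln(3.57/0.552)/(3.57−0.552) = ln(6.467)/3.018 = 1.867/3.018 = 0.619 s.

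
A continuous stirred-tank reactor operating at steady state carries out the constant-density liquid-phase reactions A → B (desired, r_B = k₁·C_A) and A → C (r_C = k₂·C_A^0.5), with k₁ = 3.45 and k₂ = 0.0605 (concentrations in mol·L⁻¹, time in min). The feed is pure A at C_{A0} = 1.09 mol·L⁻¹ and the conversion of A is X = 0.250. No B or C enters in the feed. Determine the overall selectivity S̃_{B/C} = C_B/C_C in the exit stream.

Exit C_A = C_{A0}(1−X) = 1.09×0.750 = 0.8175 mol·L⁻¹.
A CSTR operates uniformly at the exit composition, giving r_B = 2.820 and r_C = 0.05470 (each k·C_A^n at C_A = 0.8175).
Overall selectivity = C_B/C_C = r_Bτ/(r_Cτ) = r_B/r_C = 51.6.

51.6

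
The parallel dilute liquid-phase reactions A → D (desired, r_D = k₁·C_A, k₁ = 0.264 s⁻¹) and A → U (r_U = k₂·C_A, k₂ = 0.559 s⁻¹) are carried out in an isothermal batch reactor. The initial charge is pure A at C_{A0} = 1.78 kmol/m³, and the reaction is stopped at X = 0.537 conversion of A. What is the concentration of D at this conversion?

C_A = C_{A0}(1−X) = 0.8241 kmol/m³.
Both paths are first order in A, so the instantaneous fraction to D is constant: dC_D/d(−C_A) = k₁/(k₁+k₂) = 0.3208.
C_D = 0.3208·(C_{A0}−C_A) = 0.3208×0.9559 = 0.307 kmol/m³.

0.307 kmol/m³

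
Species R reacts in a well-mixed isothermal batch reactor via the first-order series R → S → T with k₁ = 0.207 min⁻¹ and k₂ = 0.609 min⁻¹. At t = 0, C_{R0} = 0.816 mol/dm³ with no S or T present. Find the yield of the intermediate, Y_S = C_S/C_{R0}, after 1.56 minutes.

0.174

Solving the coupled first-order balances gives C_S(t) = [k₁/(k₂−k₁)]·C_{R0}·(e^(−k₁t) − e^(−k₂t)).
e^(−k₁t) = e^(−0.207×1.56) = e^(−0.3229) = 0.7240; e^(−k₂t) = e^(−0.9500) = 0.3867.
C_S = 0.207×0.816/(0.609−0.207) × (0.7240−0.3867) = 0.4202×0.3373 = 0.1417 mol/dm³.
Y_S = C_S/C_{R0} = 0.1417/0.816 = 0.174.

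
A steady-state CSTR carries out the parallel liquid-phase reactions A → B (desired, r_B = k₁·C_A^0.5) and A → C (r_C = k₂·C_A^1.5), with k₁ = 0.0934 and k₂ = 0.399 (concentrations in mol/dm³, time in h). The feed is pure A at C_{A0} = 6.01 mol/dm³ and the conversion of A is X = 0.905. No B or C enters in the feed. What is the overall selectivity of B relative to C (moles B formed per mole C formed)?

Exit C_A = C_{A0}(1−X) = 6.01×0.0950 = 0.5709 mol/dm³.
A CSTR operates uniformly at the exit composition, giving r_B = 0.07057 and r_C = 0.1721 (each k·C_A^n at C_A = 0.5709).
Overall selectivity = C_B/C_C = r_Bτ/(r_Cτ) = r_B/r_C = 0.410.

0.410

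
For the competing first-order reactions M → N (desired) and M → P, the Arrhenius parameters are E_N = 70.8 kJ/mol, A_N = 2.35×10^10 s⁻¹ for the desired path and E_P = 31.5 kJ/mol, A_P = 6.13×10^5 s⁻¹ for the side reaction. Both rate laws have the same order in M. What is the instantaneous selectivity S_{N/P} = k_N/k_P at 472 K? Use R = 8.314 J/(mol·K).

1.71

k_N/k_P = (A_N/A_P)·exp[−(E_N−E_P)/(RT)] = (A_N/A_P)·exp[(E_P−E_N)/(RT)].
(E_P−E_N)/(RT) = (31.5−70.8)×10³/(8.314×472) = -39300/3924 = -10.01.
k_N/k_P = (2.35×10^10/6.13×10^5)·exp(-10.01) = 38336 × 4.473×10^-5 = 1.71.
Since E_N > E_P, raising the temperature improves selectivity toward N.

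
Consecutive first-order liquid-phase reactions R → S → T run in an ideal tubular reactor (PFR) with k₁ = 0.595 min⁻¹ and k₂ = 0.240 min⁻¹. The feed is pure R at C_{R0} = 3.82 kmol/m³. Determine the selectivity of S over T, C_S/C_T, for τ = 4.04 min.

1.14

The intermediate concentration in a first-order A→B→C sequence is C_S = k₁C_{R0}(e^(−k₁τ) − e^(−k₂τ))/(k₂−k₁).
e^(−k₁τ) = e^(−0.595×4.04) = e^(−2.404) = 0.09037; e^(−k₂τ) = e^(−0.9696) = 0.3792.
C_S = 0.595×3.82/(0.240−0.595) × (0.09037−0.3792) = (-6.403)×(-0.2889) = 1.849 kmol/m³.
C_R = C_{R0}e^(−k₁τ) = 0.3452 kmol/m³, so C_T = C_{R0}−C_R−C_S = 1.625 kmol/m³; C_S/C_T = 1.14.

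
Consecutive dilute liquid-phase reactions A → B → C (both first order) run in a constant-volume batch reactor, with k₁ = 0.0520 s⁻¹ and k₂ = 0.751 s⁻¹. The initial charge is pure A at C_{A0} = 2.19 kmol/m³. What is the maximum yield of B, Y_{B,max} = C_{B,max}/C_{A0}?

0.0568

Evaluating C_B at t_opt = ln(k₂/k₁)/(k₂−k₁) gives C_{B,max}/C_{A0} = (k₁/k₂)^[k₂/(k₂−k₁)].
= (0.0520/0.751)^(0.751/(0.751−0.0520)) = (0.06924)^(1.074) = 0.05677.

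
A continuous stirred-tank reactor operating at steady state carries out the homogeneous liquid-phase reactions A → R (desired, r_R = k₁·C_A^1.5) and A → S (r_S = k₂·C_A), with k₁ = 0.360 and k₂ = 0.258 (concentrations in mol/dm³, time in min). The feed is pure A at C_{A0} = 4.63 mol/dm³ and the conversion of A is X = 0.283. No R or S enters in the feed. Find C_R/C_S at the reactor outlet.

2.54

Exit C_A = C_{A0}(1−X) = 4.63×0.717 = 3.320 mol/dm³.
A CSTR operates uniformly at the exit composition, giving r_R = 2.177 and r_S = 0.8565 (each k·C_A^n at C_A = 3.320).
Overall selectivity = C_R/C_S = r_Rτ/(r_Sτ) = r_R/r_S = 2.54.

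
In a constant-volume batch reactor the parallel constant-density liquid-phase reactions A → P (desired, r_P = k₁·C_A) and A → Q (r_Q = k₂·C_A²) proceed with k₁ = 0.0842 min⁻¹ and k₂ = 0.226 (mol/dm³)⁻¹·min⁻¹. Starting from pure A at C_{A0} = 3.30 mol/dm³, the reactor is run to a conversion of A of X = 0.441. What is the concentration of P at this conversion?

C_A = C_{A0}(1−X) = 1.845 mol/dm³.
Along a PFR/batch, dC_P/dC_A = −r_P/(r_P+r_Q) = −k₁/(k₁+k₂·C_A).
Integrating from C_{A0} to C_A: C_P = (0.0842/0.226)·ln[(0.0842+0.226·3.30)/(0.0842+0.226·1.84)] = 0.3726·ln(0.8300/0.5011) = 0.1880 mol/dm³.

0.188 mol/dm³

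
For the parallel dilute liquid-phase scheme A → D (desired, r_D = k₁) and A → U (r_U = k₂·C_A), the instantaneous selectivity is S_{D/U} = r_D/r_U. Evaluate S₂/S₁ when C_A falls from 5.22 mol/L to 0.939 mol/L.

S_{D/U} = (k₁/k₂)·C_A⁻¹, so S₂/S₁ = (C_{A,2}/C_{A,1})⁻¹.
= 5.22/0.939 = 5.56.
Selectivity toward D rises as C_A falls — low-concentration operation is favoured.

5.56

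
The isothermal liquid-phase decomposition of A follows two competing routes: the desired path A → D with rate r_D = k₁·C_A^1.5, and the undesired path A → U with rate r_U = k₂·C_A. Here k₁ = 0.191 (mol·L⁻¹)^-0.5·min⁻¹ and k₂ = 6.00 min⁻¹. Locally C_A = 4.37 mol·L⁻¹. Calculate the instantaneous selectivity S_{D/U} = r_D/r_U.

0.0665

S_{D/U} = r_D/r_U = (k₁·C_A^1.5)/(k₂·C_A) = (k₁/k₂)·C_A^0.5.
= (0.191×4.370^1.5) / (6.00×4.370) = 1.745/26.22 = 0.0665.
Since the desired path is higher order in A, keeping C_A high (PFR or concentrated feed) favours D.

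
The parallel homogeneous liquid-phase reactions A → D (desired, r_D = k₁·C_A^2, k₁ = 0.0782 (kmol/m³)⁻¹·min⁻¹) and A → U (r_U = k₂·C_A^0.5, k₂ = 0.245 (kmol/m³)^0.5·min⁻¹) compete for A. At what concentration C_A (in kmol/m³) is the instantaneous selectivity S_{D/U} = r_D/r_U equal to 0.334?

S_{D/U} = (k₁/k₂)·C_A^1.5 ⇒ C_A = (S·k₂/k₁)^(1/1.5).
= (0.334×0.245/0.0782)^(0.6667) = (1.046)^(0.6667) = 1.03 kmol/m³.

1.03 kmol/m³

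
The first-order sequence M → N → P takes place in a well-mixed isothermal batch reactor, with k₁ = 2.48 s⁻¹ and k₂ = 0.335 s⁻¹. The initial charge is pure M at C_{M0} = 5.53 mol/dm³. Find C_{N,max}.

4.05 mol/dm³

At the optimum, C_{N,max}/C_{M0} = (k₁/k₂)^[k₂/(k₂−k₁)].
= (2.48/0.335)^(0.335/(0.335−2.48)) = (7.403)^(-0.1562) = 0.7315.
C_{N,max} = 0.7315×5.53 = 4.05 mol/dm³.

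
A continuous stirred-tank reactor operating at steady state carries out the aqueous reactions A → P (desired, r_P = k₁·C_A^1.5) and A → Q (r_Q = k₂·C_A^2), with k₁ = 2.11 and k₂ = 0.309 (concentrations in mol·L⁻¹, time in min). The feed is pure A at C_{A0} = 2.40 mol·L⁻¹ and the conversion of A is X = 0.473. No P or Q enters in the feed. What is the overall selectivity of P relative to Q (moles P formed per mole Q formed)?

Exit C_A = C_{A0}(1−X) = 2.40×0.527 = 1.265 mol·L⁻¹.
A CSTR operates uniformly at the exit composition, giving r_P = 3.001 and r_Q = 0.4943 (each k·C_A^n at C_A = 1.265).
Overall selectivity = C_P/C_Q = r_Pτ/(r_Qτ) = r_P/r_Q = 6.07.

6.07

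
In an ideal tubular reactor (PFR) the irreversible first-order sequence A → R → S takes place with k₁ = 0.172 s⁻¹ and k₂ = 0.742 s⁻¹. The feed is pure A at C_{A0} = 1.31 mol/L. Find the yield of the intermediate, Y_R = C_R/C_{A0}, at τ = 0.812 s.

For first-order series with pure A initially, C_R(τ) = k₁C_{A0}/(k₂−k₁)·(e^(−k₁τ) − e^(−k₂τ)).
e^(−k₁τ) = e^(−0.172×0.812) = e^(−0.1397) = 0.8697; e^(−k₂τ) = e^(−0.6025) = 0.5474.
C_R = 0.172×1.31/(0.742−0.172) × (0.8697−0.5474) = 0.3953×0.3222 = 0.1274 mol/L.
Y_R = C_R/C_{A0} = 0.1274/1.31 = 0.0972.

0.0972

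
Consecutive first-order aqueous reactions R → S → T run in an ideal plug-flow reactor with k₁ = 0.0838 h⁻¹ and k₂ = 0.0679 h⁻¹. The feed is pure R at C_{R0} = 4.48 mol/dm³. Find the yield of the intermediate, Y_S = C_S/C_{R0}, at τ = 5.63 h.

For first-order series with pure R initially, C_S(τ) = k₁C_{R0}/(k₂−k₁)·(e^(−k₁τ) − e^(−k₂τ)).
e^(−k₁τ) = e^(−0.0838×5.63) = e^(−0.4718) = 0.6239; e^(−k₂τ) = e^(−0.3823) = 0.6823.
C_S = 0.0838×4.48/(0.0679−0.0838) × (0.6239−0.6823) = (-23.61)×(-0.05842) = 1.379 mol/dm³.
Y_S = C_S/C_{R0} = 1.379/4.48 = 0.308.

0.308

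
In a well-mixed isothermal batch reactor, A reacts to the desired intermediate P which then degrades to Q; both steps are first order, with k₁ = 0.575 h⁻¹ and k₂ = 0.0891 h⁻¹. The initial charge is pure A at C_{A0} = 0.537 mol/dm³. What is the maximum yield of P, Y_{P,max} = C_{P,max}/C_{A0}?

0.710

Evaluating C_P at t_opt = ln(k₂/k₁)/(k₂−k₁) gives C_{P,max}/C_{A0} = (k₁/k₂)^[k₂/(k₂−k₁)].
= (0.575/0.0891)^(0.0891/(0.0891−0.575)) = (6.453)^(-0.1834) = 0.7104.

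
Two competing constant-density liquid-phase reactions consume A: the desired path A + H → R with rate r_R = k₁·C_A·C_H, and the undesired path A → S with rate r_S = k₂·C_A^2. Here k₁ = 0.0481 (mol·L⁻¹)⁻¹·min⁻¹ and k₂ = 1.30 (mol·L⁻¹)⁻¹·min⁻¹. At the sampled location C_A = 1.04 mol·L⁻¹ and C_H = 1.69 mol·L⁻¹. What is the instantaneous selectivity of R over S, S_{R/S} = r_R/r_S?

S_{R/S} = r_R/r_S = (k₁·C_A·C_H)/(k₂·C_A^2) = (k₁/k₂)·C_A⁻¹·C_H.
= (0.0481×1.040×1.690) / (1.30×1.040^2) = 0.08454/1.406 = 0.0601.

0.0601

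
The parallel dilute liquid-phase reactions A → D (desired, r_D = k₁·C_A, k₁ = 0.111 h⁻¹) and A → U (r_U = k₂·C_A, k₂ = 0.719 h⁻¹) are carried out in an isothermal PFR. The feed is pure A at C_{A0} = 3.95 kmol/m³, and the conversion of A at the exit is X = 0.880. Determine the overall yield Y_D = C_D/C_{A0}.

C_A = C_{A0}(1−X) = 0.4740 kmol/m³.
Both paths are first order in A, so the instantaneous fraction to D is constant: dC_D/d(−C_A) = k₁/(k₁+k₂) = 0.1337.
C_D = 0.1337·(C_{A0}−C_A) = 0.1337×3.476 = 0.465 kmol/m³.
Y_D = C_D/C_{A0} = 0.4649/3.95 = 0.118.

0.118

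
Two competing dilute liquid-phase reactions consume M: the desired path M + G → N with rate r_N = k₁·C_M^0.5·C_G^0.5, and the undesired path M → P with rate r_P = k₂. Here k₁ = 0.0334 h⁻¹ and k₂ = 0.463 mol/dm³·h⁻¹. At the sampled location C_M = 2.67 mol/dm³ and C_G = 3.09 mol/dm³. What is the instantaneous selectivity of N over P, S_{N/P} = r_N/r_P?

S_{N/P} = r_N/r_P = (k₁·C_M^0.5·C_G^0.5)/(k₂) = (k₁/k₂)·C_M^0.5·C_G^0.5.
= (0.0334×2.670^0.5×3.090^0.5) / (0.463) = 0.09594/0.4630 = 0.207.

0.207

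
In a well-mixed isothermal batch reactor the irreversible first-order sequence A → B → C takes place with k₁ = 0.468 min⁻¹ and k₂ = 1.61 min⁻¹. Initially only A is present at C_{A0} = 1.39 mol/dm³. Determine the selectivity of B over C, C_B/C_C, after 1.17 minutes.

For first-order series with pure A initially, C_B(t) = k₁C_{A0}/(k₂−k₁)·(e^(−k₁t) − e^(−k₂t)).
e^(−k₁t) = e^(−0.468×1.17) = e^(−0.5476) = 0.5784; e^(−k₂t) = e^(−1.884) = 0.1520.
C_B = 0.468×1.39/(1.61−0.468) × (0.5784−0.1520) = 0.5696×0.4263 = 0.2429 mol/dm³.
C_A = C_{A0}e^(−k₁t) = 0.8039 mol/dm³, so C_C = C_{A0}−C_A−C_B = 0.3432 mol/dm³; C_B/C_C = 0.708.

0.708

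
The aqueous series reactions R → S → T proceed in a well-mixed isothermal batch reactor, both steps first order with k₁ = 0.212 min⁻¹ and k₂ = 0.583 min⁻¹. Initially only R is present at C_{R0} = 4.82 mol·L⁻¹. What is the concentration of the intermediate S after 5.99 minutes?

For first-order series with pure R initially, C_S(t) = k₁C_{R0}/(k₂−k₁)·(e^(−k₁t) − e^(−k₂t)).
e^(−k₁t) = e^(−0.212×5.99) = e^(−1.270) = 0.2809; e^(−k₂t) = e^(−3.492) = 0.03043.
C_S = 0.212×4.82/(0.583−0.212) × (0.2809−0.03043) = 2.754×0.2504 = 0.6898 mol·L⁻¹.

0.690 mol·L⁻¹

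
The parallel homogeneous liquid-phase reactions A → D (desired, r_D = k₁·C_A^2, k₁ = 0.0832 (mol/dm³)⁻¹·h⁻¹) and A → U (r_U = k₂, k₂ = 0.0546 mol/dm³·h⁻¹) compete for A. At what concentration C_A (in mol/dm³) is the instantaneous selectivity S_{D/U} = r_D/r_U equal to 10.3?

2.60 mol/dm³

S_{D/U} = (k₁/k₂)·C_A^2 ⇒ C_A = (S·k₂/k₁)^(0.5).
= (10.3×0.0546/0.0832)^(0.5) = (6.759)^(0.5) = 2.60 mol/dm³.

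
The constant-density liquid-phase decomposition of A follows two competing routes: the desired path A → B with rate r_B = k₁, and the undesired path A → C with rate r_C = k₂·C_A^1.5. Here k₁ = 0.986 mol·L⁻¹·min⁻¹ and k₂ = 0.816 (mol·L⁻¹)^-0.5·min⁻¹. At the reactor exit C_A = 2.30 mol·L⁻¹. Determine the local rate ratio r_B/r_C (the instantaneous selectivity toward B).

0.346

S_{B/C} = r_B/r_C = (k₁)/(k₂·C_A^1.5) = (k₁/k₂)·C_A^-1.5.
= (0.986) / (0.816×2.300^1.5) = 0.9860/2.846 = 0.346.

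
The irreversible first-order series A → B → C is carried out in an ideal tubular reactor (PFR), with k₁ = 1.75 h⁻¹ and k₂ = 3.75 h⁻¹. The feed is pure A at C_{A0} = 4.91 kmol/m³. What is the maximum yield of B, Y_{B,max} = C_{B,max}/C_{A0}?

0.240

Evaluating C_B at τ_opt = ln(k₂/k₁)/(k₂−k₁) gives C_{B,max}/C_{A0} = (k₁/k₂)^[k₂/(k₂−k₁)].
= (1.75/3.75)^(3.75/(3.75−1.75)) = (0.4667)^(1.875) = 0.2395.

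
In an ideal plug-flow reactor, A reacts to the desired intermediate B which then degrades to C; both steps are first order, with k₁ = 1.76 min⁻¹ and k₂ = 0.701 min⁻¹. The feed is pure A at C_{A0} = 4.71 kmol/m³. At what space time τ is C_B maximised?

For first-order series the maximum of C_B occurs at τ_opt = ln(k₂/k₁)/(k₂−k₁).
= ln(0.701/1.76)/(0.701−1.76) = ln(0.3983)/-1.059 = -0.9206/-1.059 = 0.869 min.

0.869 min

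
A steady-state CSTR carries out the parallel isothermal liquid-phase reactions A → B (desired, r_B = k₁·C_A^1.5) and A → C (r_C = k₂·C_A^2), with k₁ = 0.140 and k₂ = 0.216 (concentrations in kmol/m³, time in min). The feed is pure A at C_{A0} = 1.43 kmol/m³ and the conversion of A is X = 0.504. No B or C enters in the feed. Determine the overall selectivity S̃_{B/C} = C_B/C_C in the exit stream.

Exit C_A = C_{A0}(1−X) = 1.43×0.496 = 0.7093 kmol/m³.
A CSTR operates uniformly at the exit composition, giving r_B = 0.08363 and r_C = 0.1087 (each k·C_A^n at C_A = 0.7093).
Overall selectivity = C_B/C_C = r_Bτ/(r_Cτ) = r_B/r_C = 0.770.

0.770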